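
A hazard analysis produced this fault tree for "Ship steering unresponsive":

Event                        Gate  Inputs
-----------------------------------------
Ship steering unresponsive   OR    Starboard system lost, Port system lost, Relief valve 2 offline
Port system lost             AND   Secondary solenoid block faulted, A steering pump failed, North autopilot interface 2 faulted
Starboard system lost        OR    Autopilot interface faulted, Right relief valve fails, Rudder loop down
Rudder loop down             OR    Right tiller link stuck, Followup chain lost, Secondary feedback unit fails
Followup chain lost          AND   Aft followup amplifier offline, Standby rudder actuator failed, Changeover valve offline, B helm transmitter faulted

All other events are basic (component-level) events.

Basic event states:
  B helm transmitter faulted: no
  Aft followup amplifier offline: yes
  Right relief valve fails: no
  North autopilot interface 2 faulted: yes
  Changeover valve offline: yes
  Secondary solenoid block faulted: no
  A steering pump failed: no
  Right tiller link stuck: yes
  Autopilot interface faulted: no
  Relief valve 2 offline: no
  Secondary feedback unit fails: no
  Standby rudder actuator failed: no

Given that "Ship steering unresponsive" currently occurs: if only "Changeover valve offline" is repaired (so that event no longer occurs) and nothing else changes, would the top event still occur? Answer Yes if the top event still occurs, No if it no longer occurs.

Yes

Counterfactual: set "Changeover valve offline" to not occurred.
Followup chain lost [AND]: Aft followup amplifier offline=occurs, Standby rudder actuator failed=not, Changeover valve offline=not, B helm transmitter faulted=not → not all inputs occur → does not occur.
Rudder loop down [OR]: Right tiller link stuck=occurs, Followup chain lost=not, Secondary feedback unit fails=not → at least one input occurs → occurs.
Starboard system lost [OR]: Autopilot interface faulted=not, Right relief valve fails=not, Rudder loop down=occurs → at least one input occurs → occurs.
Port system lost [AND]: Secondary solenoid block faulted=not, A steering pump failed=not, North autopilot interface 2 faulted=occurs → not all inputs occur → does not occur.
Ship steering unresponsive [OR]: Starboard system lost=occurs, Port system lost=not, Relief valve 2 offline=not → at least one input occurs → occurs.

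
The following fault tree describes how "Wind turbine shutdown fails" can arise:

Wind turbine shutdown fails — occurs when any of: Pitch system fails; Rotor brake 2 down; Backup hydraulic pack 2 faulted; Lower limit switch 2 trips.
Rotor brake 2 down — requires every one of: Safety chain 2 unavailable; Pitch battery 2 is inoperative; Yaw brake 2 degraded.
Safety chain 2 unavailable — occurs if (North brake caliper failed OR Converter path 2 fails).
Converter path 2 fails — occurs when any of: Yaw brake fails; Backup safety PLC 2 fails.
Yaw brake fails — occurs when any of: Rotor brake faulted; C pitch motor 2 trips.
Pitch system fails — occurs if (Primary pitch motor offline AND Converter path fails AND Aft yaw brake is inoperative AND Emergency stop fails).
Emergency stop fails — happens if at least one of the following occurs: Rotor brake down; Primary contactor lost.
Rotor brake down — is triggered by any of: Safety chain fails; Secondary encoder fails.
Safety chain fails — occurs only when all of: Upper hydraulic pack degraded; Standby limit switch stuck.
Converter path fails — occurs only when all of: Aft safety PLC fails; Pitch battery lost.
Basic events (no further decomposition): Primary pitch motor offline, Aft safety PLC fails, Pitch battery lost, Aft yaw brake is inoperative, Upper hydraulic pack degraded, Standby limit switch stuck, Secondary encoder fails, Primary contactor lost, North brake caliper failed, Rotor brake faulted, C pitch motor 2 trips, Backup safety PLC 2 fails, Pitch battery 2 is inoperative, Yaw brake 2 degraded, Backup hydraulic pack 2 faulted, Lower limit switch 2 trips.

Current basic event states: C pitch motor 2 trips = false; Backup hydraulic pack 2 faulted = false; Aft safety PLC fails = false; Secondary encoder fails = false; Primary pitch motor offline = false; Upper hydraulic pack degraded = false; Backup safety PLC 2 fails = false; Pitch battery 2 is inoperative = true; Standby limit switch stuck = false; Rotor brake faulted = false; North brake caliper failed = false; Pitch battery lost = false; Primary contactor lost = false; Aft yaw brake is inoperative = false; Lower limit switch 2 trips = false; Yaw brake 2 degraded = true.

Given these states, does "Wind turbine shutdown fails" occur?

No

Converter path fails [AND]: Aft safety PLC fails=not, Pitch battery lost=not → not all inputs occur → does not occur.
Safety chain fails [AND]: Upper hydraulic pack degraded=not, Standby limit switch stuck=not → not all inputs occur → does not occur.
Rotor brake down [OR]: Safety chain fails=not, Secondary encoder fails=not → no input occurs → does not occur.
Emergency stop fails [OR]: Rotor brake down=not, Primary contactor lost=not → no input occurs → does not occur.
Pitch system fails [AND]: Primary pitch motor offline=not, Converter path fails=not, Aft yaw brake is inoperative=not, Emergency stop fails=not → not all inputs occur → does not occur.
Yaw brake fails [OR]: Rotor brake faulted=not, C pitch motor 2 trips=not → no input occurs → does not occur.
Converter path 2 fails [OR]: Yaw brake fails=not, Backup safety PLC 2 fails=not → no input occurs → does not occur.
Safety chain 2 unavailable [OR]: North brake caliper failed=not, Converter path 2 fails=not → no input occurs → does not occur.
Rotor brake 2 down [AND]: Safety chain 2 unavailable=not, Pitch battery 2 is inoperative=occurs, Yaw brake 2 degraded=occurs → not all inputs occur → does not occur.
Wind turbine shutdown fails [OR]: Pitch system fails=not, Rotor brake 2 down=not, Backup hydraulic pack 2 faulted=not, Lower limit switch 2 trips=not → no input occurs → does not occur.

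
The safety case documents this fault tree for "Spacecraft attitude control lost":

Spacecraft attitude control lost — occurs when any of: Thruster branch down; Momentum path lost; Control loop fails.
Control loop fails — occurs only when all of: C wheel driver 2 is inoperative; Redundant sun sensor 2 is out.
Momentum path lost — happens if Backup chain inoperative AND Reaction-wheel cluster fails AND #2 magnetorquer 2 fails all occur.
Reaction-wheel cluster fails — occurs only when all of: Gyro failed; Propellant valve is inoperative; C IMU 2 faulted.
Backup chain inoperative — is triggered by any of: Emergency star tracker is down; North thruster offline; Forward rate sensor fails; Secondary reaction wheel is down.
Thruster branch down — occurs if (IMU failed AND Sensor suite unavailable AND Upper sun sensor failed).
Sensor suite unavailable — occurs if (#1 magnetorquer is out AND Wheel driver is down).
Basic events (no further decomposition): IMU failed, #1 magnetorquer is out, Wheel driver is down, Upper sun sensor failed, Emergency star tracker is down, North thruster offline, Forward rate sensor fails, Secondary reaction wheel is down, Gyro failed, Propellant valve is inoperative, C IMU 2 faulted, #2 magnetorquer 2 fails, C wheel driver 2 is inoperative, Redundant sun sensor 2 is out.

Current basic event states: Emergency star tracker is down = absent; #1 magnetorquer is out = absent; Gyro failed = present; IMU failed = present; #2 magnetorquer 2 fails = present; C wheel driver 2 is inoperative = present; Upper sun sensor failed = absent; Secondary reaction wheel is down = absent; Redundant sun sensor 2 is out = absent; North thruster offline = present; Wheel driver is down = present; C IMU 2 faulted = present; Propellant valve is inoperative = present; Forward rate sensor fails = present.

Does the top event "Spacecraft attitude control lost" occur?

Yes

Sensor suite unavailable [AND]: #1 magnetorquer is out=not, Wheel driver is down=occurs → not all inputs occur → does not occur.
Thruster branch down [AND]: IMU failed=occurs, Sensor suite unavailable=not, Upper sun sensor failed=not → not all inputs occur → does not occur.
Backup chain inoperative [OR]: Emergency star tracker is down=not, North thruster offline=occurs, Forward rate sensor fails=occurs, Secondary reaction wheel is down=not → at least one input occurs → occurs.
Reaction-wheel cluster fails [AND]: Gyro failed=occurs, Propellant valve is inoperative=occurs, C IMU 2 faulted=occurs → all inputs occur → occurs.
Momentum path lost [AND]: Backup chain inoperative=occurs, Reaction-wheel cluster fails=occurs, #2 magnetorquer 2 fails=occurs → all inputs occur → occurs.
Control loop fails [AND]: C wheel driver 2 is inoperative=occurs, Redundant sun sensor 2 is out=not → not all inputs occur → does not occur.
Spacecraft attitude control lost [OR]: Thruster branch down=not, Momentum path lost=occurs, Control loop fails=not → at least one input occurs → occurs.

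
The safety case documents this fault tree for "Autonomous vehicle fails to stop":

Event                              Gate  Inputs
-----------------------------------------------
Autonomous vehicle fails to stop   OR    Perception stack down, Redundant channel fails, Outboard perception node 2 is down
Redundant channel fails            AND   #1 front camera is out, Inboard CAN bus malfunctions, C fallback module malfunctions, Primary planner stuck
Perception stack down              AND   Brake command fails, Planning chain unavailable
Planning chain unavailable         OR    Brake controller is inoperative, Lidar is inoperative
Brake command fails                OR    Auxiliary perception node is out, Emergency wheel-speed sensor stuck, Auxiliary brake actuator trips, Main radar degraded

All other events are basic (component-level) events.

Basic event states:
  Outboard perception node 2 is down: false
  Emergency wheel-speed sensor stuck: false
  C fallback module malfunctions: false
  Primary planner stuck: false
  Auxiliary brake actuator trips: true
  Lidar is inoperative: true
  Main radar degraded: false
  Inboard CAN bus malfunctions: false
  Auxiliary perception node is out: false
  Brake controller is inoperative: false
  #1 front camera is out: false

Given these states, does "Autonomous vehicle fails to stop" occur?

Yes

Brake command fails [OR]: Auxiliary perception node is out=not, Emergency wheel-speed sensor stuck=not, Auxiliary brake actuator trips=occurs, Main radar degraded=not → at least one input occurs → occurs.
Planning chain unavailable [OR]: Brake controller is inoperative=not, Lidar is inoperative=occurs → at least one input occurs → occurs.
Perception stack down [AND]: Brake command fails=occurs, Planning chain unavailable=occurs → all inputs occur → occurs.
Redundant channel fails [AND]: #1 front camera is out=not, Inboard CAN bus malfunctions=not, C fallback module malfunctions=not, Primary planner stuck=not → not all inputs occur → does not occur.
Autonomous vehicle fails to stop [OR]: Perception stack down=occurs, Redundant channel fails=not, Outboard perception node 2 is down=not → at least one input occurs → occurs.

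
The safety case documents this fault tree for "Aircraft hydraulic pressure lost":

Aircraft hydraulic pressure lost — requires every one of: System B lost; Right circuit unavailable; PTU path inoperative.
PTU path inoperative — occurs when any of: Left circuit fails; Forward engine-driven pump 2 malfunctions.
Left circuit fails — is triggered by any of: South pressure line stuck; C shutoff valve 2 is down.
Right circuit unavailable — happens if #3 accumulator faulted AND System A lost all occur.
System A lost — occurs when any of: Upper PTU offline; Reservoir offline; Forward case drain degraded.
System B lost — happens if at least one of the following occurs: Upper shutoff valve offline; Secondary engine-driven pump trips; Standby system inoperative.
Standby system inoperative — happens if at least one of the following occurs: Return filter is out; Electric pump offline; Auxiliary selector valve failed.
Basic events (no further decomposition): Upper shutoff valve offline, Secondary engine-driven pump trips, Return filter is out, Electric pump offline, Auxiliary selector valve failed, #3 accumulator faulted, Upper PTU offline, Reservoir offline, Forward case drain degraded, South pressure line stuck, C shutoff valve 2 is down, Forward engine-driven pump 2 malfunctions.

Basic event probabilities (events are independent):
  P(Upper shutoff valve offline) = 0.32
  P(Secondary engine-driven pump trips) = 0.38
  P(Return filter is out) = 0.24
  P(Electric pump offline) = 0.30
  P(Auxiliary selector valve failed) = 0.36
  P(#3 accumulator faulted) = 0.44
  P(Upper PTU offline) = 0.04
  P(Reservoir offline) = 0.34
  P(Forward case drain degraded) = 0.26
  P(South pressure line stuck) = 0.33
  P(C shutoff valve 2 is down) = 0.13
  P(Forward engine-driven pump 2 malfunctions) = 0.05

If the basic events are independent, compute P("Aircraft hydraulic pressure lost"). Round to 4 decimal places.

P(Standby system inoperative) [OR] = 1 − (1−0.24) × (1−0.30) × (1−0.36) = 0.659520
P(System B lost) [OR] = 1 − (1−0.32) × (1−0.38) × (1−0.659520) = 0.856454
P(System A lost) [OR] = 1 − (1−0.04) × (1−0.34) × (1−0.26) = 0.531136
P(Right circuit unavailable) [AND] = 0.44 × 0.531136 = 0.233700
P(Left circuit fails) [OR] = 1 − (1−0.33) × (1−0.13) = 0.417100
P(PTU path inoperative) [OR] = 1 − (1−0.417100) × (1−0.05) = 0.446245
P(Aircraft hydraulic pressure lost) [AND] = 0.856454 × 0.233700 × 0.446245 = 0.089317
Rounded to 4 decimal places: P(Aircraft hydraulic pressure lost) ≈ 0.0893.

0.0893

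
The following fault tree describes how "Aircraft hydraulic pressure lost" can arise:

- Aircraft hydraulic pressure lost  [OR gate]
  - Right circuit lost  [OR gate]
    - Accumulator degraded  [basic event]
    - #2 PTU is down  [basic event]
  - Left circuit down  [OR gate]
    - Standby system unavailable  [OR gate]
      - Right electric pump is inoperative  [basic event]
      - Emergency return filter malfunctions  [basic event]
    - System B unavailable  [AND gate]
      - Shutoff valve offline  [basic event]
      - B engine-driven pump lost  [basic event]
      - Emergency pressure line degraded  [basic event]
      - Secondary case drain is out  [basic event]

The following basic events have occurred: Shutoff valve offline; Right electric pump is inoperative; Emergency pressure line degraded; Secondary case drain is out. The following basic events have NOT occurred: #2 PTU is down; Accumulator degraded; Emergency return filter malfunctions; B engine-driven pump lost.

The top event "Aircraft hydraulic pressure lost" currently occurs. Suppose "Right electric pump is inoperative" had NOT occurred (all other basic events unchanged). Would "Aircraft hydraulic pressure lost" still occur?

Counterfactual: set "Right electric pump is inoperative" to not occurred.
Right circuit lost [OR]: Accumulator degraded=not, #2 PTU is down=not → no input occurs → does not occur.
Standby system unavailable [OR]: Right electric pump is inoperative=not, Emergency return filter malfunctions=not → no input occurs → does not occur.
System B unavailable [AND]: Shutoff valve offline=occurs, B engine-driven pump lost=not, Emergency pressure line degraded=occurs, Secondary case drain is out=occurs → not all inputs occur → does not occur.
Left circuit down [OR]: Standby system unavailable=not, System B unavailable=not → no input occurs → does not occur.
Aircraft hydraulic pressure lost [OR]: Right circuit lost=not, Left circuit down=not → no input occurs → does not occur.

No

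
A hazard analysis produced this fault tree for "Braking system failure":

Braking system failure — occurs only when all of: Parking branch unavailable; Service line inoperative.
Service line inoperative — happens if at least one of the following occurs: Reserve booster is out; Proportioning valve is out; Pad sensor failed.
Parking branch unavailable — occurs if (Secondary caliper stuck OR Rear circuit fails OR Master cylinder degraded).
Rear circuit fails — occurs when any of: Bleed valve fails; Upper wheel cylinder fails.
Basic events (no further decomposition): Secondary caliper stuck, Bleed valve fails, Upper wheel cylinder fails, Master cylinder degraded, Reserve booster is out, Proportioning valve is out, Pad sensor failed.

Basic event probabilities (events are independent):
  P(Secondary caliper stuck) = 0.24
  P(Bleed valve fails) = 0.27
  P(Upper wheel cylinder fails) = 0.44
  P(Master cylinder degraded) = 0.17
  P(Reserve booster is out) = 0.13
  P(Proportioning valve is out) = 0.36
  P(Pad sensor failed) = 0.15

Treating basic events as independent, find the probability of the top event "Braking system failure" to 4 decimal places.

P(Rear circuit fails) [OR] = 1 − (1−0.27) × (1−0.44) = 0.591200
P(Parking branch unavailable) [OR] = 1 − (1−0.24) × (1−0.591200) × (1−0.17) = 0.742129
P(Service line inoperative) [OR] = 1 − (1−0.13) × (1−0.36) × (1−0.15) = 0.526720
P(Braking system failure) [AND] = 0.742129 × 0.526720 = 0.390894
Rounded to 4 decimal places: P(Braking system failure) ≈ 0.3909.

0.3909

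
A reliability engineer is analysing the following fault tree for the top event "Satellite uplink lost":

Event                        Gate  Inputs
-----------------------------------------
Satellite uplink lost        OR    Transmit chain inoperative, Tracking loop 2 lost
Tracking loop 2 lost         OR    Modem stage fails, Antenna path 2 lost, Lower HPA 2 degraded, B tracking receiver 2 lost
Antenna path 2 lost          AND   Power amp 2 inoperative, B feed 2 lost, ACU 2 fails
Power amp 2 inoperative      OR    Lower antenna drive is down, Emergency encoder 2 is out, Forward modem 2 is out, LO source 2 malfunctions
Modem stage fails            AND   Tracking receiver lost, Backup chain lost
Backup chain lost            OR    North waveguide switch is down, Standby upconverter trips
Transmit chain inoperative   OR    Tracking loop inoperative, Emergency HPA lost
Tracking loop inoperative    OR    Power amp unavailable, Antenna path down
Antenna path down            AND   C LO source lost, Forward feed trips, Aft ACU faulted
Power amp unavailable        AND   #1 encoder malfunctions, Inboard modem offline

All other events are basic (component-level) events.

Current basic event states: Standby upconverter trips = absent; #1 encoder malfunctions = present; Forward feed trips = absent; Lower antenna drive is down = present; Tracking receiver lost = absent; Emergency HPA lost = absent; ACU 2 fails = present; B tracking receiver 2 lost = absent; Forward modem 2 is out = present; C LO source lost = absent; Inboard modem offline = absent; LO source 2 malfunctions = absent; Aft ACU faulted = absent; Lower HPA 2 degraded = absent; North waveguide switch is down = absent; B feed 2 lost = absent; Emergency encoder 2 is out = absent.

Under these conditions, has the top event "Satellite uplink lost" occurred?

Power amp unavailable [AND]: #1 encoder malfunctions=occurs, Inboard modem offline=not → not all inputs occur → does not occur.
Antenna path down [AND]: C LO source lost=not, Forward feed trips=not, Aft ACU faulted=not → not all inputs occur → does not occur.
Tracking loop inoperative [OR]: Power amp unavailable=not, Antenna path down=not → no input occurs → does not occur.
Transmit chain inoperative [OR]: Tracking loop inoperative=not, Emergency HPA lost=not → no input occurs → does not occur.
Backup chain lost [OR]: North waveguide switch is down=not, Standby upconverter trips=not → no input occurs → does not occur.
Modem stage fails [AND]: Tracking receiver lost=not, Backup chain lost=not → not all inputs occur → does not occur.
Power amp 2 inoperative [OR]: Lower antenna drive is down=occurs, Emergency encoder 2 is out=not, Forward modem 2 is out=occurs, LO source 2 malfunctions=not → at least one input occurs → occurs.
Antenna path 2 lost [AND]: Power amp 2 inoperative=occurs, B feed 2 lost=not, ACU 2 fails=occurs → not all inputs occur → does not occur.
Tracking loop 2 lost [OR]: Modem stage fails=not, Antenna path 2 lost=not, Lower HPA 2 degraded=not, B tracking receiver 2 lost=not → no input occurs → does not occur.
Satellite uplink lost [OR]: Transmit chain inoperative=not, Tracking loop 2 lost=not → no input occurs → does not occur.

No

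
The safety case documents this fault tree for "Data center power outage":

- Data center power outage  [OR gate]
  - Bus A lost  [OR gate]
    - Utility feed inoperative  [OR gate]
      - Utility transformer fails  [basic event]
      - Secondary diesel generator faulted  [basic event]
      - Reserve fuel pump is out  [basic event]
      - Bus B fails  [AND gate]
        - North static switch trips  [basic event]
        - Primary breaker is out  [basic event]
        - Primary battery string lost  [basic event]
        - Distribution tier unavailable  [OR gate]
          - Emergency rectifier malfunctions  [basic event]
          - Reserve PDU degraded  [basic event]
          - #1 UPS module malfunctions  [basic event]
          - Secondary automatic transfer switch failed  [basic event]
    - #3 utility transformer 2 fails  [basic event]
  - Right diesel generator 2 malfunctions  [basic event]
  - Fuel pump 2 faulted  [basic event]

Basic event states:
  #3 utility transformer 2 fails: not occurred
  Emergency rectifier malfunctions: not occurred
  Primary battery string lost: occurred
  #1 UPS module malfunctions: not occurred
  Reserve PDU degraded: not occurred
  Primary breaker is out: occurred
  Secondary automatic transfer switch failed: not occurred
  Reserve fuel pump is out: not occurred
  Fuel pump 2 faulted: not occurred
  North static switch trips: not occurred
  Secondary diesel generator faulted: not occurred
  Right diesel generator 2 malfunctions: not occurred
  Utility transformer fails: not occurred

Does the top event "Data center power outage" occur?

Distribution tier unavailable [OR]: Emergency rectifier malfunctions=not, Reserve PDU degraded=not, #1 UPS module malfunctions=not, Secondary automatic transfer switch failed=not → no input occurs → does not occur.
Bus B fails [AND]: North static switch trips=not, Primary breaker is out=occurs, Primary battery string lost=occurs, Distribution tier unavailable=not → not all inputs occur → does not occur.
Utility feed inoperative [OR]: Utility transformer fails=not, Secondary diesel generator faulted=not, Reserve fuel pump is out=not, Bus B fails=not → no input occurs → does not occur.
Bus A lost [OR]: Utility feed inoperative=not, #3 utility transformer 2 fails=not → no input occurs → does not occur.
Data center power outage [OR]: Bus A lost=not, Right diesel generator 2 malfunctions=not, Fuel pump 2 faulted=not → no input occurs → does not occur.

No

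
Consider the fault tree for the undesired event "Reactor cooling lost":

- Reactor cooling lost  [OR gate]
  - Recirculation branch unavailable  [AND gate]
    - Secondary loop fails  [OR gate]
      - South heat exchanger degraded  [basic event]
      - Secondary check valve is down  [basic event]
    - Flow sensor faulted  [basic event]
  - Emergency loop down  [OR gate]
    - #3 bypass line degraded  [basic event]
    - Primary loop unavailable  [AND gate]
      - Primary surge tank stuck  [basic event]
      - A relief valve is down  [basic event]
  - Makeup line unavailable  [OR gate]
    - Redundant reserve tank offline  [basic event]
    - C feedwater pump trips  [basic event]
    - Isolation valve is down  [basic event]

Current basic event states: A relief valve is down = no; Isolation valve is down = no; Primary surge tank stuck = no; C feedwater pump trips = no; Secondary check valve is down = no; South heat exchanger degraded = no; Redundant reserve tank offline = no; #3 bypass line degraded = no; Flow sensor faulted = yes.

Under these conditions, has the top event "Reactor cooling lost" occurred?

Secondary loop fails [OR]: South heat exchanger degraded=not, Secondary check valve is down=not → no input occurs → does not occur.
Recirculation branch unavailable [AND]: Secondary loop fails=not, Flow sensor faulted=occurs → not all inputs occur → does not occur.
Primary loop unavailable [AND]: Primary surge tank stuck=not, A relief valve is down=not → not all inputs occur → does not occur.
Emergency loop down [OR]: #3 bypass line degraded=not, Primary loop unavailable=not → no input occurs → does not occur.
Makeup line unavailable [OR]: Redundant reserve tank offline=not, C feedwater pump trips=not, Isolation valve is down=not → no input occurs → does not occur.
Reactor cooling lost [OR]: Recirculation branch unavailable=not, Emergency loop down=not, Makeup line unavailable=not → no input occurs → does not occur.

No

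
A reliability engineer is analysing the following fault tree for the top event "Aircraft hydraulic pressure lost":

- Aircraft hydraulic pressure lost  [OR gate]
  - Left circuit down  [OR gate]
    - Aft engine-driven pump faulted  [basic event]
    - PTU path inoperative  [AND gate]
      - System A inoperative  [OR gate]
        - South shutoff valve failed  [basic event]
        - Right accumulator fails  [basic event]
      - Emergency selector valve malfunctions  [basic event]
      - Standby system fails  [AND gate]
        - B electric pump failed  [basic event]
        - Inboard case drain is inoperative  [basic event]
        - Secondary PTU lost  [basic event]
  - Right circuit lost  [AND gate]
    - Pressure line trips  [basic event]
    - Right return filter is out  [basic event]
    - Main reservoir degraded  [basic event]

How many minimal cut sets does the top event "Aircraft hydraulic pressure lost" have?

4

System A inoperative [OR]: union of children's cut sets → 2 cut set(s).
Standby system fails [AND]: one cut set from each child combined → 1 × 1 × 1 = 1 cut set(s).
PTU path inoperative [AND]: one cut set from each child combined → 2 × 1 × 1 = 2 cut set(s).
Left circuit down [OR]: union of children's cut sets → 3 cut set(s).
Right circuit lost [AND]: one cut set from each child combined → 1 × 1 × 1 = 1 cut set(s).
Aircraft hydraulic pressure lost [OR]: union of children's cut sets → 4 cut set(s).
Minimal cut sets: {Aft engine-driven pump faulted}; {B electric pump failed, Emergency selector valve malfunctions, Inboard case drain is inoperative, Secondary PTU lost, South shutoff valve failed}; {B electric pump failed, Emergency selector valve malfunctions, Inboard case drain is inoperative, Right accumulator fails, Secondary PTU lost}; {Main reservoir degraded, Pressure line trips, Right return filter is out}.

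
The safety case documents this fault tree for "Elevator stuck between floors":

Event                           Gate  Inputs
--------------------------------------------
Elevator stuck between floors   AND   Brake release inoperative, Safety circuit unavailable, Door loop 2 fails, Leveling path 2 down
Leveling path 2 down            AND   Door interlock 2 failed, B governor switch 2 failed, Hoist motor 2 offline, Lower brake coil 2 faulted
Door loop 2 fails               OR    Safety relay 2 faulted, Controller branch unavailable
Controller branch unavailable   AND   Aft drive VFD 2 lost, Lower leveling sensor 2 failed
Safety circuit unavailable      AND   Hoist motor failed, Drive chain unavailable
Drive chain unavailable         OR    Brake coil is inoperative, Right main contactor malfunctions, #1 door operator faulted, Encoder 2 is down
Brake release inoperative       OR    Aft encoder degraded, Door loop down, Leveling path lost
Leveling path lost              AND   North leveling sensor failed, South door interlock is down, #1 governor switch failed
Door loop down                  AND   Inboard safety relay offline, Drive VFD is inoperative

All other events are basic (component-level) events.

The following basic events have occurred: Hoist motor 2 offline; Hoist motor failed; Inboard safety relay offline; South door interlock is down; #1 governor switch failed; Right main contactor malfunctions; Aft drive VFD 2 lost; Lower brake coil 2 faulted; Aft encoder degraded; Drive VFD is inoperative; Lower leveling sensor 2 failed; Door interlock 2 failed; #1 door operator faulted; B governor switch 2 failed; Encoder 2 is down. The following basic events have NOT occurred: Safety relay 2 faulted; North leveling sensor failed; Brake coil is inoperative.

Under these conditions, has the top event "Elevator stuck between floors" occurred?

Door loop down [AND]: Inboard safety relay offline=occurs, Drive VFD is inoperative=occurs → all inputs occur → occurs.
Leveling path lost [AND]: North leveling sensor failed=not, South door interlock is down=occurs, #1 governor switch failed=occurs → not all inputs occur → does not occur.
Brake release inoperative [OR]: Aft encoder degraded=occurs, Door loop down=occurs, Leveling path lost=not → at least one input occurs → occurs.
Drive chain unavailable [OR]: Brake coil is inoperative=not, Right main contactor malfunctions=occurs, #1 door operator faulted=occurs, Encoder 2 is down=occurs → at least one input occurs → occurs.
Safety circuit unavailable [AND]: Hoist motor failed=occurs, Drive chain unavailable=occurs → all inputs occur → occurs.
Controller branch unavailable [AND]: Aft drive VFD 2 lost=occurs, Lower leveling sensor 2 failed=occurs → all inputs occur → occurs.
Door loop 2 fails [OR]: Safety relay 2 faulted=not, Controller branch unavailable=occurs → at least one input occurs → occurs.
Leveling path 2 down [AND]: Door interlock 2 failed=occurs, B governor switch 2 failed=occurs, Hoist motor 2 offline=occurs, Lower brake coil 2 faulted=occurs → all inputs occur → occurs.
Elevator stuck between floors [AND]: Brake release inoperative=occurs, Safety circuit unavailable=occurs, Door loop 2 fails=occurs, Leveling path 2 down=occurs → all inputs occur → occurs.

Yes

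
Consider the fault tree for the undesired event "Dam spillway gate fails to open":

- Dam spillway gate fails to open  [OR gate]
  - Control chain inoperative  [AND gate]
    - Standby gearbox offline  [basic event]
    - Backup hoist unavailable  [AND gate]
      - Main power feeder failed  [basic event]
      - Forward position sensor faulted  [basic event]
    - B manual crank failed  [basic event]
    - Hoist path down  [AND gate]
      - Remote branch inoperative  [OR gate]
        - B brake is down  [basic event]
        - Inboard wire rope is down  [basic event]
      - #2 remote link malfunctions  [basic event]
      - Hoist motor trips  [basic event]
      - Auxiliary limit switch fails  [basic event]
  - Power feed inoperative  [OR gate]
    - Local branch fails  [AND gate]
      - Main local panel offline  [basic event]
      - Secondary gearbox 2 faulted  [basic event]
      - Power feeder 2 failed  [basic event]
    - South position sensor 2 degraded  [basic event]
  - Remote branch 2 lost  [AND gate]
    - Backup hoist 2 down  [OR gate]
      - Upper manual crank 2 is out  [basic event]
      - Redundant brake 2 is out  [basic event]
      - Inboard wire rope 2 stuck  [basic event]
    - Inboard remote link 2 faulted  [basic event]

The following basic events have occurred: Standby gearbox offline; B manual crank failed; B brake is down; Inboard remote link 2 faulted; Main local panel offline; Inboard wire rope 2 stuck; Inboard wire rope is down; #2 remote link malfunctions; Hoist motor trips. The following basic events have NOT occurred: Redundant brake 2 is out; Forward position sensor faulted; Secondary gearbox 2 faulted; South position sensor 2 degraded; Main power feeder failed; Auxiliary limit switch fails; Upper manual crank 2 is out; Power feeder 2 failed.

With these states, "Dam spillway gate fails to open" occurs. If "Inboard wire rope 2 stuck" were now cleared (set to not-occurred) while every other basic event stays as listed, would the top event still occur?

Counterfactual: set "Inboard wire rope 2 stuck" to not occurred.
Backup hoist unavailable [AND]: Main power feeder failed=not, Forward position sensor faulted=not → not all inputs occur → does not occur.
Remote branch inoperative [OR]: B brake is down=occurs, Inboard wire rope is down=occurs → at least one input occurs → occurs.
Hoist path down [AND]: Remote branch inoperative=occurs, #2 remote link malfunctions=occurs, Hoist motor trips=occurs, Auxiliary limit switch fails=not → not all inputs occur → does not occur.
Control chain inoperative [AND]: Standby gearbox offline=occurs, Backup hoist unavailable=not, B manual crank failed=occurs, Hoist path down=not → not all inputs occur → does not occur.
Local branch fails [AND]: Main local panel offline=occurs, Secondary gearbox 2 faulted=not, Power feeder 2 failed=not → not all inputs occur → does not occur.
Power feed inoperative [OR]: Local branch fails=not, South position sensor 2 degraded=not → no input occurs → does not occur.
Backup hoist 2 down [OR]: Upper manual crank 2 is out=not, Redundant brake 2 is out=not, Inboard wire rope 2 stuck=not → no input occurs → does not occur.
Remote branch 2 lost [AND]: Backup hoist 2 down=not, Inboard remote link 2 faulted=occurs → not all inputs occur → does not occur.
Dam spillway gate fails to open [OR]: Control chain inoperative=not, Power feed inoperative=not, Remote branch 2 lost=not → no input occurs → does not occur.

No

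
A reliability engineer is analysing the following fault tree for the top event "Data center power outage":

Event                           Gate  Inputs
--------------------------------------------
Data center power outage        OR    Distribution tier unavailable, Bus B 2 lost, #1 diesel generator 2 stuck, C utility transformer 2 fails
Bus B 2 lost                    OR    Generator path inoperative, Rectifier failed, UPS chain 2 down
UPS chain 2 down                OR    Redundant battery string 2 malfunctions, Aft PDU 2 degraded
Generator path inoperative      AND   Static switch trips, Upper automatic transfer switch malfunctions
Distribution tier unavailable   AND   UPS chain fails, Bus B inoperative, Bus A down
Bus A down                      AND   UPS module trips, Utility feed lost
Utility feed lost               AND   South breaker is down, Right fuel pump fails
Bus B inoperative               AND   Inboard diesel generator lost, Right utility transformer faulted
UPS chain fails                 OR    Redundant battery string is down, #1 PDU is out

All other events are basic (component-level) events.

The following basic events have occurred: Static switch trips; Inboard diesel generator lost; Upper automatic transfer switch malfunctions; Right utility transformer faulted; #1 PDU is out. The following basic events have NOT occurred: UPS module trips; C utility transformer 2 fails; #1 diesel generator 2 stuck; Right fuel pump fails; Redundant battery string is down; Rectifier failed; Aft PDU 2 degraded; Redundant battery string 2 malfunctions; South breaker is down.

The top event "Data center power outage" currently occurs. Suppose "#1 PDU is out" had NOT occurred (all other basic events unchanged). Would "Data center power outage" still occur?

Counterfactual: set "#1 PDU is out" to not occurred.
UPS chain fails [OR]: Redundant battery string is down=not, #1 PDU is out=not → no input occurs → does not occur.
Bus B inoperative [AND]: Inboard diesel generator lost=occurs, Right utility transformer faulted=occurs → all inputs occur → occurs.
Utility feed lost [AND]: South breaker is down=not, Right fuel pump fails=not → not all inputs occur → does not occur.
Bus A down [AND]: UPS module trips=not, Utility feed lost=not → not all inputs occur → does not occur.
Distribution tier unavailable [AND]: UPS chain fails=not, Bus B inoperative=occurs, Bus A down=not → not all inputs occur → does not occur.
Generator path inoperative [AND]: Static switch trips=occurs, Upper automatic transfer switch malfunctions=occurs → all inputs occur → occurs.
UPS chain 2 down [OR]: Redundant battery string 2 malfunctions=not, Aft PDU 2 degraded=not → no input occurs → does not occur.
Bus B 2 lost [OR]: Generator path inoperative=occurs, Rectifier failed=not, UPS chain 2 down=not → at least one input occurs → occurs.
Data center power outage [OR]: Distribution tier unavailable=not, Bus B 2 lost=occurs, #1 diesel generator 2 stuck=not, C utility transformer 2 fails=not → at least one input occurs → occurs.

Yes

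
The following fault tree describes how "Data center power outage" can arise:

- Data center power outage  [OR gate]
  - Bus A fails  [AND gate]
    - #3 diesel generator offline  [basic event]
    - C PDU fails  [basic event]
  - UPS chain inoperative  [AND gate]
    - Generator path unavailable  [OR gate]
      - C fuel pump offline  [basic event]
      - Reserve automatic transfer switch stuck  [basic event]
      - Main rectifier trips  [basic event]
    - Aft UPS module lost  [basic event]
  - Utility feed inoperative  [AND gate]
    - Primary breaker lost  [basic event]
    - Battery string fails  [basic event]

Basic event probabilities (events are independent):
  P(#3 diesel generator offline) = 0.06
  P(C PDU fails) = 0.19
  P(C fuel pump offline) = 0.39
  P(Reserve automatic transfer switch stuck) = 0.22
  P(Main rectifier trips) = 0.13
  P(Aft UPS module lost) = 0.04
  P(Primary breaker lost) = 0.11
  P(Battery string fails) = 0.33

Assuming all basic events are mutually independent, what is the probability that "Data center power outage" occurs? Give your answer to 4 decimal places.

P(Bus A fails) [AND] = 0.06 × 0.19 = 0.011400
P(Generator path unavailable) [OR] = 1 − (1−0.39) × (1−0.22) × (1−0.13) = 0.586054
P(UPS chain inoperative) [AND] = 0.586054 × 0.04 = 0.023442
P(Utility feed inoperative) [AND] = 0.11 × 0.33 = 0.036300
P(Data center power outage) [OR] = 1 − (1−0.011400) × (1−0.023442) × (1−0.036300) = 0.069620
Rounded to 4 decimal places: P(Data center power outage) ≈ 0.0696.

0.0696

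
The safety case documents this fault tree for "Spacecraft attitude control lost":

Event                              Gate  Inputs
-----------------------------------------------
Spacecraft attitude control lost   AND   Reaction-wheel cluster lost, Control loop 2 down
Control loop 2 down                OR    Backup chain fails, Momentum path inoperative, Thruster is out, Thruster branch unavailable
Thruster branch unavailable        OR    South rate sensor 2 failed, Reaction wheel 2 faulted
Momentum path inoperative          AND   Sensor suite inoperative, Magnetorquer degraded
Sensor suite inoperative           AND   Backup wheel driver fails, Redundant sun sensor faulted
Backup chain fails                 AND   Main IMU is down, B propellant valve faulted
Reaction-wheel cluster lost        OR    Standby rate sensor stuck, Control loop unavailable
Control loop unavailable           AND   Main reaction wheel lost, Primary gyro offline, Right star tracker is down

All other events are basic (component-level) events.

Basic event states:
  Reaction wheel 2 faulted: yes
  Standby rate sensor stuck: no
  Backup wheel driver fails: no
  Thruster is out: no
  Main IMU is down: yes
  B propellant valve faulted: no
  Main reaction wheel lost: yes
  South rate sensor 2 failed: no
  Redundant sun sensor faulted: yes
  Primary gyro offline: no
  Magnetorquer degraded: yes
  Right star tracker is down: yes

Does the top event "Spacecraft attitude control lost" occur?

No

Control loop unavailable [AND]: Main reaction wheel lost=occurs, Primary gyro offline=not, Right star tracker is down=occurs → not all inputs occur → does not occur.
Reaction-wheel cluster lost [OR]: Standby rate sensor stuck=not, Control loop unavailable=not → no input occurs → does not occur.
Backup chain fails [AND]: Main IMU is down=occurs, B propellant valve faulted=not → not all inputs occur → does not occur.
Sensor suite inoperative [AND]: Backup wheel driver fails=not, Redundant sun sensor faulted=occurs → not all inputs occur → does not occur.
Momentum path inoperative [AND]: Sensor suite inoperative=not, Magnetorquer degraded=occurs → not all inputs occur → does not occur.
Thruster branch unavailable [OR]: South rate sensor 2 failed=not, Reaction wheel 2 faulted=occurs → at least one input occurs → occurs.
Control loop 2 down [OR]: Backup chain fails=not, Momentum path inoperative=not, Thruster is out=not, Thruster branch unavailable=occurs → at least one input occurs → occurs.
Spacecraft attitude control lost [AND]: Reaction-wheel cluster lost=not, Control loop 2 down=occurs → not all inputs occur → does not occur.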